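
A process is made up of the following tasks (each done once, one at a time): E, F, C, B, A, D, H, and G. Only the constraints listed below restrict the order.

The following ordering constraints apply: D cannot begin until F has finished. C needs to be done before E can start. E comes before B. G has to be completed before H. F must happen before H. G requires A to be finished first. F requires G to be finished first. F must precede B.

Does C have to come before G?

No

Nothing in the constraints links C and G; they are unordered relative to each other.
There exist valid orderings with G before C, so C is not required to come first.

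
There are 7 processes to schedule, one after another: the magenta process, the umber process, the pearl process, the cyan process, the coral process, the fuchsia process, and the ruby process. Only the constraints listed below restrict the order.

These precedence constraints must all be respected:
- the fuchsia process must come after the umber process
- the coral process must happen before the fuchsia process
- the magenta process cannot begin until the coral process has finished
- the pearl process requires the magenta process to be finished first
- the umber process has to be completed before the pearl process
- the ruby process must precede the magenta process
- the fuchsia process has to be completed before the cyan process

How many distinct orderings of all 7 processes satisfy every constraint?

3 processes have no prerequisites (the umber process, the coral process, the ruby process), so any of them could come first.
Enumerating by repeatedly choosing an available process (one whose prerequisites are all placed) gives 50 distinct complete orderings.

50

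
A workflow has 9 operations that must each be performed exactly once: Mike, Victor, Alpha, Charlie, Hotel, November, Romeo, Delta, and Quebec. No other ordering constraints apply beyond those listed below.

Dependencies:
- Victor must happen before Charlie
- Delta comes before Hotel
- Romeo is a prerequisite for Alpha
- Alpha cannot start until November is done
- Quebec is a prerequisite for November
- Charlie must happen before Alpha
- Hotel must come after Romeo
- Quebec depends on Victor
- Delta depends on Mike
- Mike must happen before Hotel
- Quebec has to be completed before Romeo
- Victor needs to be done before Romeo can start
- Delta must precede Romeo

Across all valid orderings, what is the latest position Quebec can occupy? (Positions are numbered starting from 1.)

Following every chain forward from Quebec, the operations that must come later are Alpha, Hotel, November, Romeo — 4 of them.
So at least 4 operations follow Quebec, putting Quebec no later than position 5. That position is achievable by scheduling everything else first.

5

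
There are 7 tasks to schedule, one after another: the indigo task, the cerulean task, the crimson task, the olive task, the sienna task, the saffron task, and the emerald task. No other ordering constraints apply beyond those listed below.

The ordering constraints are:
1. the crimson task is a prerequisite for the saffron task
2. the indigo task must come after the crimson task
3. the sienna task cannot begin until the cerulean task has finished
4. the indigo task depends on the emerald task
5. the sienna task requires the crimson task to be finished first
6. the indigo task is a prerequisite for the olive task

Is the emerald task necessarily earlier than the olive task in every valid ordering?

Tracing the constraints gives a chain: the emerald task → the indigo task → the olive task.
Hence the emerald task necessarily comes before the olive task.

Yes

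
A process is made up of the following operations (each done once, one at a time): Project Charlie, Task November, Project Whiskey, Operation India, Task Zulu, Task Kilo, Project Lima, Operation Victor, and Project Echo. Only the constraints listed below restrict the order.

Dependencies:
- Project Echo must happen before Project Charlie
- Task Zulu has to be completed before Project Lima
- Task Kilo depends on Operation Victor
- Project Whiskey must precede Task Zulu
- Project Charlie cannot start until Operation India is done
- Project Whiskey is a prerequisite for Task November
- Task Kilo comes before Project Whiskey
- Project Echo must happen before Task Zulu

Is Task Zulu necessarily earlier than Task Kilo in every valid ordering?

The constraints actually force Task Kilo before Task Zulu (via Task Kilo → Project Whiskey → Task Zulu), not the other way around.
So Task Zulu does not have to come before Task Kilo — it cannot.

No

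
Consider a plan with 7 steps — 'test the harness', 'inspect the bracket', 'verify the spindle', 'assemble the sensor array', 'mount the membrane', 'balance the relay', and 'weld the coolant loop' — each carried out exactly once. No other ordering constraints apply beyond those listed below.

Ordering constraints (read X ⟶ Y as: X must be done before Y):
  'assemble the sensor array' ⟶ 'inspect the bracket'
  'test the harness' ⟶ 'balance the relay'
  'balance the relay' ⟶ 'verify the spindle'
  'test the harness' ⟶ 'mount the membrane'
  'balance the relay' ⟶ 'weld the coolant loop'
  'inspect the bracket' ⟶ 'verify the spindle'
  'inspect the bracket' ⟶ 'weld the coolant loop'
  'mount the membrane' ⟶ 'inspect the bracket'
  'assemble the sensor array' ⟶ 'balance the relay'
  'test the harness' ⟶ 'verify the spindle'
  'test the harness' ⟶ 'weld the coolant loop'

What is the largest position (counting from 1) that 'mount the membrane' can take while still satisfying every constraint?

The steps that are forced after 'mount the membrane', directly or by a chain of constraints, are 'inspect the bracket', 'verify the spindle', 'weld the coolant loop'. That's 3 steps.
With 3 mandatory successors out of 7 steps total, the latest slot for 'mount the membrane' is 7−3 = 4, and it's reachable by doing all non-successors before 'mount the membrane'.

4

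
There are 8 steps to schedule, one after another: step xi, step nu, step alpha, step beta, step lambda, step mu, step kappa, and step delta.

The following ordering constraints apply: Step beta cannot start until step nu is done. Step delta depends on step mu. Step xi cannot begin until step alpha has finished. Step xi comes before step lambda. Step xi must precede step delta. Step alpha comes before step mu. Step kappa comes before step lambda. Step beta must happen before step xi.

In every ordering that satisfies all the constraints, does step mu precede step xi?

No

No chain of constraints connects step mu to step xi in either direction.
A valid ordering placing step xi before step mu exists, so the answer is no.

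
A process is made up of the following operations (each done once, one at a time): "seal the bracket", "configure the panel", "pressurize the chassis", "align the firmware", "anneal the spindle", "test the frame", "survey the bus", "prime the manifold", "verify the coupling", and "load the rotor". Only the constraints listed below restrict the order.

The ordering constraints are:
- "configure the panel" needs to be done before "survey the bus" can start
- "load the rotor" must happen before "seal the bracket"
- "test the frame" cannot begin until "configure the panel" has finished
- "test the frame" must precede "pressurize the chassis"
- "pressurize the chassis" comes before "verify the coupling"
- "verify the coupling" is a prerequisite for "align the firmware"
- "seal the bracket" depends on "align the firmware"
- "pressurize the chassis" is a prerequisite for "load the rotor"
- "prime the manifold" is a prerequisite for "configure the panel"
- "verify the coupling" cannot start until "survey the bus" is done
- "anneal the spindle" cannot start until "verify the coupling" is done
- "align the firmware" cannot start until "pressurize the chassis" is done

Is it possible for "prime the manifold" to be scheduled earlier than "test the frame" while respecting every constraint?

The constraints force "prime the manifold" before "test the frame", so yes — every valid ordering has "prime the manifold" earlier.

Yes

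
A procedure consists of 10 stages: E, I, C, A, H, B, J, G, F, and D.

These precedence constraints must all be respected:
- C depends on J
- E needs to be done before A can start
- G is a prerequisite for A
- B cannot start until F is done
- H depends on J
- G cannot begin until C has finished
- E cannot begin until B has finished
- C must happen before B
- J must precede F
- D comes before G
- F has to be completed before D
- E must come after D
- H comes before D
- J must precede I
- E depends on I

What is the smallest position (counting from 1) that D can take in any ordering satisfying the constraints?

Every stage that must precede D has to come before it. Tracing all chains that end at D, those stages are: H, J, F — 3 in total.
So at minimum 3 stages come before D, putting D no earlier than position 4. That position is achievable by scheduling exactly those predecessors first.

4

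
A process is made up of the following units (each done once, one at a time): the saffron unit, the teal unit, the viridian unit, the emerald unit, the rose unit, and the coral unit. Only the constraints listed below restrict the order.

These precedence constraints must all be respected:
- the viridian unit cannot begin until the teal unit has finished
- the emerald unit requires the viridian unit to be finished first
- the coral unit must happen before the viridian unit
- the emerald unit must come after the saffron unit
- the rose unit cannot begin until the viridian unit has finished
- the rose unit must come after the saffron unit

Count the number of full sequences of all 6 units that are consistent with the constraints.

16

The units with no prerequisites are the saffron unit, the teal unit, the coral unit; any of them can be placed first.
Systematically extending each partial ordering one unit at a time and counting, there are 16 complete orderings.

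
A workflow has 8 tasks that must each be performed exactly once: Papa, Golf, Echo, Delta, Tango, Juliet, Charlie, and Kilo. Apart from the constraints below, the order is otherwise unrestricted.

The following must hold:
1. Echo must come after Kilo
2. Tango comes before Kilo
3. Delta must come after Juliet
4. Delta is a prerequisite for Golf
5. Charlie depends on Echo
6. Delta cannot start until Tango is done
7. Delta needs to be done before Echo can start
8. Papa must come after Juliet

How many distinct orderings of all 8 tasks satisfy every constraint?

106

2 tasks have no prerequisites (Tango, Juliet), so any of them could come first.
Systematically extending each partial ordering one task at a time and counting, there are 106 complete orderings.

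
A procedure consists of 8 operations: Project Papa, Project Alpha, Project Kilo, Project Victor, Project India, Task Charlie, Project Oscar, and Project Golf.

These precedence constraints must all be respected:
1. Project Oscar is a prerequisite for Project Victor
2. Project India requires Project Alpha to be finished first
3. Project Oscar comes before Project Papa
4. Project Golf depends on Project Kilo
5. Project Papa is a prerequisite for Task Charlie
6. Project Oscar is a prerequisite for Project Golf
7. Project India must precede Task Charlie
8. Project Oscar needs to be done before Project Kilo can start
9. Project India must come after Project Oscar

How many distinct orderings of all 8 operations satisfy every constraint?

435

The operations with no prerequisites are Project Alpha, Project Oscar; any of them can be placed first.
Enumerating by repeatedly choosing an available operation (one whose prerequisites are all placed) gives 435 distinct complete orderings.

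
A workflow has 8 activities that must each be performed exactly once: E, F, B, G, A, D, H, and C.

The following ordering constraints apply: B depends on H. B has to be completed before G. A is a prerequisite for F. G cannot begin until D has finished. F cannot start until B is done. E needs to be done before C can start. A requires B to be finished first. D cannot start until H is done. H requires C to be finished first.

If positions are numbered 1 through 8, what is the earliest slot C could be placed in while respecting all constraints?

The only activity forced before C (directly or transitively) is E.
So at minimum 1 activity comes before C, putting C no earlier than position 2. That position is achievable by scheduling exactly that predecessor first.

2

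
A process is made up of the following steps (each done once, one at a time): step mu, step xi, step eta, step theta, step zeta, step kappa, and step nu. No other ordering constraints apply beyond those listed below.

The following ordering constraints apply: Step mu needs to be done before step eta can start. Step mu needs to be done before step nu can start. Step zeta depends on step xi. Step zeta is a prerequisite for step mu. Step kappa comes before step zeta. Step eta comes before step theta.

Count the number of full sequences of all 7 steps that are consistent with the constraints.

2 steps have no prerequisites (step xi, step kappa), so any of them could come first.
Systematically extending each partial ordering one step at a time and counting, there are 6 complete orderings.

6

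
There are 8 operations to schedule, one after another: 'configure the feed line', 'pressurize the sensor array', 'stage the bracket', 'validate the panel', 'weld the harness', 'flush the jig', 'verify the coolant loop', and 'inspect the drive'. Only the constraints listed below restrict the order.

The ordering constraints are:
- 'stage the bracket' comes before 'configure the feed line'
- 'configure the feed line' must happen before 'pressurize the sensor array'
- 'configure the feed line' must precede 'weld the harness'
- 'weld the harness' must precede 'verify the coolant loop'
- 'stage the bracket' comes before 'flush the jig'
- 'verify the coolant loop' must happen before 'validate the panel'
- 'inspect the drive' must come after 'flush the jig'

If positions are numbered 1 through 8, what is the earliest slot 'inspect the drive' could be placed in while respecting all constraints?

3

The operations that are forced before 'inspect the drive', directly or transitively, are 'stage the bracket', 'flush the jig'. That's 2 operations.
With 2 mandatory predecessors, the earliest 'inspect the drive' can sit is position 2+1 = 3, and placing just those 2 first achieves it.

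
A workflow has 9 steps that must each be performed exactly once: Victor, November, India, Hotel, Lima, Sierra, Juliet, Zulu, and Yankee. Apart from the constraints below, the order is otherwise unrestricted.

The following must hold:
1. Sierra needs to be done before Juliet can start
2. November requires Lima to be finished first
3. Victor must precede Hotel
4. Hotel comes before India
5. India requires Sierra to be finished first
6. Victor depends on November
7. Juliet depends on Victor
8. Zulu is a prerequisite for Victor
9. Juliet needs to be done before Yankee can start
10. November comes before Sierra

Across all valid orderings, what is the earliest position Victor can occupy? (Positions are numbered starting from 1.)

Working backwards through the constraints from Victor, its full set of required predecessors is November, Lima, Zulu — 3 of them.
So at minimum 3 steps come before Victor, putting Victor no earlier than position 4. That position is achievable by scheduling exactly those predecessors first.

4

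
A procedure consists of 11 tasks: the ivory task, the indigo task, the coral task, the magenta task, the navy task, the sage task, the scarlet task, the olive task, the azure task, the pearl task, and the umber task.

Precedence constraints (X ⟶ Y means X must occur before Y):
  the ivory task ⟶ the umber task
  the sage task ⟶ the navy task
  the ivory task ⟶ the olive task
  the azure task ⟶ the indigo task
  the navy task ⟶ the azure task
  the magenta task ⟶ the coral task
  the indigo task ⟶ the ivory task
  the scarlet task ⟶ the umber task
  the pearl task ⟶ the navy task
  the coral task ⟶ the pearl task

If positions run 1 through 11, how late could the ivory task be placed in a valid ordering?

Every task that must follow the ivory task has to come after it. Tracing all chains starting from the ivory task, those tasks are: the olive task, the umber task — 2 in total.
With 2 mandatory successors out of 11 tasks total, the latest slot for the ivory task is 11−2 = 9, and it's reachable by doing all non-successors before the ivory task.

9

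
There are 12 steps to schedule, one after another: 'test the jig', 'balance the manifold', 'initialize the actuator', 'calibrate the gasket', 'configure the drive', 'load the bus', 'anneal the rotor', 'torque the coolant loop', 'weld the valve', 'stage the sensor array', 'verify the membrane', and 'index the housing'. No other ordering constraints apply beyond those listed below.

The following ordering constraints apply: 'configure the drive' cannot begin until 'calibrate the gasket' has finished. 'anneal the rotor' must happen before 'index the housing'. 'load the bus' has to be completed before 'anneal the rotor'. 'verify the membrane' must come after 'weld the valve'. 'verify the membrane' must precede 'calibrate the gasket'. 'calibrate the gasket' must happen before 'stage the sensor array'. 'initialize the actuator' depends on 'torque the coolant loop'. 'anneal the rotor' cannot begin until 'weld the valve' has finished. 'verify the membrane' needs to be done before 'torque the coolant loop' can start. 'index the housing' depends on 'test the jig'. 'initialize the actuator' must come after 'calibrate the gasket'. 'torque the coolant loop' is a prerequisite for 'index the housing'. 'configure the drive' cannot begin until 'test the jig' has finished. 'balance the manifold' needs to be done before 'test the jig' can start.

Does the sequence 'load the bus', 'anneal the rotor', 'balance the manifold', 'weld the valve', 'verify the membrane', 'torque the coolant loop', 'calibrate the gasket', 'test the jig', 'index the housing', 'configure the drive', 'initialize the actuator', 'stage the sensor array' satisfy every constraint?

No

The sequence places 'anneal the rotor' ahead of 'weld the valve'.
Since 'weld the valve' is required before 'anneal the rotor', the ordering is invalid.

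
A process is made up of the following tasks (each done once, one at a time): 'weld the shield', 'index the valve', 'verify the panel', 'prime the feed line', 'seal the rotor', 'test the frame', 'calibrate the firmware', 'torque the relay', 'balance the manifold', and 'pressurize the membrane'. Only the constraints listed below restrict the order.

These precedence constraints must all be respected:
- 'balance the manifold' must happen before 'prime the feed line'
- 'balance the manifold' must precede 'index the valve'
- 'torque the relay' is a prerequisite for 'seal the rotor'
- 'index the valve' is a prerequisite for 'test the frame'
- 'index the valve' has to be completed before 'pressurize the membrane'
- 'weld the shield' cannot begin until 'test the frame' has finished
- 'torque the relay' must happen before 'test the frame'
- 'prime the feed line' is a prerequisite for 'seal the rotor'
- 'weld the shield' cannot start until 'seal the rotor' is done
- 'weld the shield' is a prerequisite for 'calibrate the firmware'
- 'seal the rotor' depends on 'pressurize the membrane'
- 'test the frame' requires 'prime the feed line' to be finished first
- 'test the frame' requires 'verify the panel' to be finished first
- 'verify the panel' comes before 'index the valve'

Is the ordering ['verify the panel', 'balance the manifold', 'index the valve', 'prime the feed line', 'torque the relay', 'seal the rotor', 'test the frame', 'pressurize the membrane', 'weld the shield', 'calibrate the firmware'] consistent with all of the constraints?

Here 'pressurize the membrane' comes after 'seal the rotor'.
That contradicts the constraint that 'pressurize the membrane' must precede 'seal the rotor'.

No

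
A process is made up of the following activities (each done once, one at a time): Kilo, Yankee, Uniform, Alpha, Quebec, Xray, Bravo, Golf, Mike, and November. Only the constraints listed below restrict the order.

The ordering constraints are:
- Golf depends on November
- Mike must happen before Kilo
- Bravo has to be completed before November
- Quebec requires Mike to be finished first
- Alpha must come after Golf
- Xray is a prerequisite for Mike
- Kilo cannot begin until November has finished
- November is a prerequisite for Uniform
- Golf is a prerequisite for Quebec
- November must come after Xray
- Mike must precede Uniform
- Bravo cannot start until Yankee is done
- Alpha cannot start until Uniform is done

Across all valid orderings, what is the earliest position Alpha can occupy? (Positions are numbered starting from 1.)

8

The activities that are forced before Alpha, directly or transitively, are Yankee, Uniform, Xray, Bravo, Golf, Mike, November. That's 7 activities.
So at minimum 7 activities come before Alpha, putting Alpha no earlier than position 8. That position is achievable by scheduling exactly those predecessors first.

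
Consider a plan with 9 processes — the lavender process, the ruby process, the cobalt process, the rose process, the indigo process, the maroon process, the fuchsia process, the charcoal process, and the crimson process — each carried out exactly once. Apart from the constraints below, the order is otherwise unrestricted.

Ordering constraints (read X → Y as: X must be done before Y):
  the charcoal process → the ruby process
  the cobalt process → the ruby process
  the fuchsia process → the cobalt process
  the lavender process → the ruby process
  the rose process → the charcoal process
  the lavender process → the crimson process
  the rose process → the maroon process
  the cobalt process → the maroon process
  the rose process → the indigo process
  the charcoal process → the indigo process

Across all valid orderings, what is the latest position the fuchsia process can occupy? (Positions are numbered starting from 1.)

6

The processes that are forced after the fuchsia process, directly or by a chain of constraints, are the ruby process, the cobalt process, the maroon process. That's 3 processes.
So at least 3 processes follow the fuchsia process, putting the fuchsia process no later than position 6. That position is achievable by scheduling everything else first.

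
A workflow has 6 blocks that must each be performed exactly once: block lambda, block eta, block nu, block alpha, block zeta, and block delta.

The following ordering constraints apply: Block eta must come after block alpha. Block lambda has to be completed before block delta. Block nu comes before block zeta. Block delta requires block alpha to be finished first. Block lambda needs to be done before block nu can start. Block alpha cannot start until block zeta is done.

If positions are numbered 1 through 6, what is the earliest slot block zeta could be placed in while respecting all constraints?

3

The blocks that are forced before block zeta, directly or transitively, are block lambda, block nu. That's 2 blocks.
With 2 mandatory predecessors, the earliest block zeta can sit is position 2+1 = 3, and placing just those 2 first achieves it.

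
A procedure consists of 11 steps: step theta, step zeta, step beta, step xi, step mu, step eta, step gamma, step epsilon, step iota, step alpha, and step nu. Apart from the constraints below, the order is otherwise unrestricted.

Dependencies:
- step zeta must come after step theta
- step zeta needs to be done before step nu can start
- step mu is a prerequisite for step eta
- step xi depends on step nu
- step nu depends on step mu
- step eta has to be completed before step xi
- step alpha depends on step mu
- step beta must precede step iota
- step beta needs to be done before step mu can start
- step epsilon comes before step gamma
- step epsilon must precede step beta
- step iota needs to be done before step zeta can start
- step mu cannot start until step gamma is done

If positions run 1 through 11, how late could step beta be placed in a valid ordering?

Following every chain forward from step beta, the steps that must come later are step zeta, step xi, step mu, step eta, step iota, step alpha, step nu — 7 of them.
With 7 mandatory successors out of 11 steps total, the latest slot for step beta is 11−7 = 4, and it's reachable by doing all non-successors before step beta.

4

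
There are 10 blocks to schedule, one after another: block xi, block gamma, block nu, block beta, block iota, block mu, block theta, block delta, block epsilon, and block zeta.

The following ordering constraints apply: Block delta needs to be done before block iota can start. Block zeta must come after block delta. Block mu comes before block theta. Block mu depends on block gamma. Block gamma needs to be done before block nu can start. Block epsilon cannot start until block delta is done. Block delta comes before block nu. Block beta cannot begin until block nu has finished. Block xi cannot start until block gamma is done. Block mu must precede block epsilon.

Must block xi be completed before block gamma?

No

In fact the dependencies run the other way: block gamma → block xi.
So block xi does not have to come before block gamma — it cannot.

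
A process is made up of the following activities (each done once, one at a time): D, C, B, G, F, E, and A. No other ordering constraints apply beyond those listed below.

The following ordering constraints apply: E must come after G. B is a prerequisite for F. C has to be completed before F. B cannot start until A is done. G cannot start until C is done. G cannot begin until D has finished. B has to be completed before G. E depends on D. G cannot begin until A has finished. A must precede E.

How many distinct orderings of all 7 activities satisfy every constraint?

39

The activities with no prerequisites are D, C, A; any of them can be placed first.
Systematically extending each partial ordering one activity at a time and counting, there are 39 complete orderings.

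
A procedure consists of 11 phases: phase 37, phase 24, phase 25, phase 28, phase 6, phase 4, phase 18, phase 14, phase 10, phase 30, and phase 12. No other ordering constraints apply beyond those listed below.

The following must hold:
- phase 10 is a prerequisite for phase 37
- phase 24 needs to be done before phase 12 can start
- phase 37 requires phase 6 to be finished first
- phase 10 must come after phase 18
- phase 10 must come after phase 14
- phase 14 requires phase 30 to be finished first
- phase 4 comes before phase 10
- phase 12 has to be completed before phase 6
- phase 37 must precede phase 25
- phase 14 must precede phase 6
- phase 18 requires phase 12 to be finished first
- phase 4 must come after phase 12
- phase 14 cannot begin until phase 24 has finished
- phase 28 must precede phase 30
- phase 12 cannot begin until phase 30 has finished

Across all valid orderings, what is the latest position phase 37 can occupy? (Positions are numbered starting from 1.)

The only phase forced after phase 37 (directly or by a chain) is phase 25.
So at least 1 phase follows phase 37, putting phase 37 no later than position 10. That position is achievable by scheduling everything else first.

10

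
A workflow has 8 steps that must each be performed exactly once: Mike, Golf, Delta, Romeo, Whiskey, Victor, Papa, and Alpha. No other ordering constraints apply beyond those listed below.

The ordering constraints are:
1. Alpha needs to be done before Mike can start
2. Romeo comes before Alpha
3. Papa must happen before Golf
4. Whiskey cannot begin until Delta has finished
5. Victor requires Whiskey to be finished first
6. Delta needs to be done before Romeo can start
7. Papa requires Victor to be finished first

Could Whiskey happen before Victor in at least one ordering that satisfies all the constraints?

Yes

The constraints force Whiskey before Victor, so yes — every valid ordering has Whiskey earlier.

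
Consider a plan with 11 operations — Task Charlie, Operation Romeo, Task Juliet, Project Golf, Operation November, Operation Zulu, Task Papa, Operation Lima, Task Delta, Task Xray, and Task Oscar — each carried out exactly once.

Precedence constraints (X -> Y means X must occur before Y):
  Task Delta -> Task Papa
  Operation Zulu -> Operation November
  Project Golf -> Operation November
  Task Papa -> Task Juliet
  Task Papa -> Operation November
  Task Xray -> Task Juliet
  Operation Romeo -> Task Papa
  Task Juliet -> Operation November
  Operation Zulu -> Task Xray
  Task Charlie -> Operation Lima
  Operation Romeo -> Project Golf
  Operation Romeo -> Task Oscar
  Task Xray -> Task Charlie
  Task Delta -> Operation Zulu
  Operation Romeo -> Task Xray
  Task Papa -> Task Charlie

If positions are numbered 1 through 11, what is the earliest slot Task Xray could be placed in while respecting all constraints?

The operations that are forced before Task Xray, directly or transitively, are Operation Romeo, Operation Zulu, Task Delta. That's 3 operations.
With 3 mandatory predecessors, the earliest Task Xray can sit is position 3+1 = 4, and placing just those 3 first achieves it.

4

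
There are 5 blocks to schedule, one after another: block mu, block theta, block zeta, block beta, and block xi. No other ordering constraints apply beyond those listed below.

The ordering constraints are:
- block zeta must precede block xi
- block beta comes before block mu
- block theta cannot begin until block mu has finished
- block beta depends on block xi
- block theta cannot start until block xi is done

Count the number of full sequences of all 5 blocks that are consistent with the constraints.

Only block zeta has no prerequisites, so it must go first.
Continuing from there, at each step only one block has all its prerequisites placed, so the ordering is fully determined — there is exactly 1.

1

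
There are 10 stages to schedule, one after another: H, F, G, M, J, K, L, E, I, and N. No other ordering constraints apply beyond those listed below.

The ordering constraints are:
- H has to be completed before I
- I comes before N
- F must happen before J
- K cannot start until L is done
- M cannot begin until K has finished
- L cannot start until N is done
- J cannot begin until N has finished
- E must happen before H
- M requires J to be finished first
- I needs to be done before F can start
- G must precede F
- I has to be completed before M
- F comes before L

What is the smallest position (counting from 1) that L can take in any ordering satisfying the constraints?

7

Every stage that must precede L has to come before it. Tracing all chains that end at L, those stages are: H, F, G, E, I, N — 6 in total.
With 6 mandatory predecessors, the earliest L can sit is position 6+1 = 7, and placing just those 6 first achieves it.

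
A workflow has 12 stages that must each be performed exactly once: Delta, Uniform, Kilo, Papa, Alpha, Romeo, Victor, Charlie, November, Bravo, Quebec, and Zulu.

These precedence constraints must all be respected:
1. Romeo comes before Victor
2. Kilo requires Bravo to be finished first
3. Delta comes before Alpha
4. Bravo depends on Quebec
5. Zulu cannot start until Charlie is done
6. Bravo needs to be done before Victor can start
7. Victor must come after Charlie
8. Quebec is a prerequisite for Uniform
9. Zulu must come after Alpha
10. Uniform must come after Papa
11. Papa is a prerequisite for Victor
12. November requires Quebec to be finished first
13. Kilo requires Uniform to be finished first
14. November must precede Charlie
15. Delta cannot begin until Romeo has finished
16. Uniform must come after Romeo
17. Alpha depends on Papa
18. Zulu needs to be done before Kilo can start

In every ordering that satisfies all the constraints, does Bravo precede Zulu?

No

Bravo and Zulu are not related by any chain of constraints.
So Bravo can come before Zulu or after — it is not forced.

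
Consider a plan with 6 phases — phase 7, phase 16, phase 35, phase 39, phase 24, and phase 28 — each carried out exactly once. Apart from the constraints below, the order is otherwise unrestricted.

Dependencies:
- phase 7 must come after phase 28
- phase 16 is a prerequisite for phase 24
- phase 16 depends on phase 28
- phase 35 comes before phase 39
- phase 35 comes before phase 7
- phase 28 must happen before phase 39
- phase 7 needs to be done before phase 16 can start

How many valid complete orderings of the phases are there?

8

2 phases have no prerequisites (phase 35, phase 28), so any of them could come first.
Counting all ways to extend the partial order to a total order gives 8.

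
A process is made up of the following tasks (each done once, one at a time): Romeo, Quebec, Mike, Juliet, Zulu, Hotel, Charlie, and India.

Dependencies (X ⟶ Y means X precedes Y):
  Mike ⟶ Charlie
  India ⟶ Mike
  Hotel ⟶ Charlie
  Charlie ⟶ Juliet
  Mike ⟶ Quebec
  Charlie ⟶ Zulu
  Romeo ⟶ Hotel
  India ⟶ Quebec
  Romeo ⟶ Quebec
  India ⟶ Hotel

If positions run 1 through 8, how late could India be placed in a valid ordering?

Every task that must follow India has to come after it. Tracing all chains starting from India, those tasks are: Quebec, Mike, Juliet, Zulu, Hotel, Charlie — 6 in total.
With 6 mandatory successors out of 8 tasks total, the latest slot for India is 8−6 = 2, and it's reachable by doing all non-successors before India.

2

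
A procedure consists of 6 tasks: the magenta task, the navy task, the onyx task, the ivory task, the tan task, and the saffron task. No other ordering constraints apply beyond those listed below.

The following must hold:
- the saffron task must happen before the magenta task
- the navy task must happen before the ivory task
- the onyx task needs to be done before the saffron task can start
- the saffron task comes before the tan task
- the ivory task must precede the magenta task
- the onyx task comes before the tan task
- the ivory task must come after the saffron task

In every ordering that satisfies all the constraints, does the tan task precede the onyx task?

No

In fact the dependencies run the other way: the onyx task → the tan task.
So the tan task never precedes the onyx task.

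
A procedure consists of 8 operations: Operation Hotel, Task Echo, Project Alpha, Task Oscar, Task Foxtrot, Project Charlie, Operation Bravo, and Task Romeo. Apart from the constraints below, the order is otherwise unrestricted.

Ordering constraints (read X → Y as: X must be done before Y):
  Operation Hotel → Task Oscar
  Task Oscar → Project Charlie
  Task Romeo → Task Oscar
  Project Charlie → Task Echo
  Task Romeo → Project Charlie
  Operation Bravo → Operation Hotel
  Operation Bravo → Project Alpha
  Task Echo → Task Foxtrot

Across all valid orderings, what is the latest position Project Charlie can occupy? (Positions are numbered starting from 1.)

The operations that are forced after Project Charlie, directly or by a chain of constraints, are Task Echo, Task Foxtrot. That's 2 operations.
With 2 mandatory successors out of 8 operations total, the latest slot for Project Charlie is 8−2 = 6, and it's reachable by doing all non-successors before Project Charlie.

6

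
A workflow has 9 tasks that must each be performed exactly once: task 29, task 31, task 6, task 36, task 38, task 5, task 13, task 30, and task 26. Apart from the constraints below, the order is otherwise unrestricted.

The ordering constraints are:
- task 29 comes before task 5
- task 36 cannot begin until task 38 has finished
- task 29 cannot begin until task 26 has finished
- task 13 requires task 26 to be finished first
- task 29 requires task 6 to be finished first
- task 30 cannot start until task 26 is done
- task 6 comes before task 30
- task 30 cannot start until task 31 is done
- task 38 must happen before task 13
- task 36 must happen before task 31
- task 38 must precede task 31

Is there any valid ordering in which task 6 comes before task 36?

Nothing in the constraints forces task 36 before task 6 — there is no chain from task 36 to task 6.
That means at least one valid schedule has task 6 before task 36.

Yes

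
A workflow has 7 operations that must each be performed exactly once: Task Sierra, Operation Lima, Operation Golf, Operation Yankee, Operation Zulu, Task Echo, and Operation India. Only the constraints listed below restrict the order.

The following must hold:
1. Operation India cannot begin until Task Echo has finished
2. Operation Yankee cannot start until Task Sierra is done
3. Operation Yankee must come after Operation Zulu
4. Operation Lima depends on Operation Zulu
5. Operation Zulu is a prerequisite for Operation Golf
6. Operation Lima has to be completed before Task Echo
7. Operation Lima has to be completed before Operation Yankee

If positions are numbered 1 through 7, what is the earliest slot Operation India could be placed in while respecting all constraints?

4

The operations that are forced before Operation India, directly or transitively, are Operation Lima, Operation Zulu, Task Echo. That's 3 operations.
So at minimum 3 operations come before Operation India, putting Operation India no earlier than position 4. That position is achievable by scheduling exactly those predecessors first.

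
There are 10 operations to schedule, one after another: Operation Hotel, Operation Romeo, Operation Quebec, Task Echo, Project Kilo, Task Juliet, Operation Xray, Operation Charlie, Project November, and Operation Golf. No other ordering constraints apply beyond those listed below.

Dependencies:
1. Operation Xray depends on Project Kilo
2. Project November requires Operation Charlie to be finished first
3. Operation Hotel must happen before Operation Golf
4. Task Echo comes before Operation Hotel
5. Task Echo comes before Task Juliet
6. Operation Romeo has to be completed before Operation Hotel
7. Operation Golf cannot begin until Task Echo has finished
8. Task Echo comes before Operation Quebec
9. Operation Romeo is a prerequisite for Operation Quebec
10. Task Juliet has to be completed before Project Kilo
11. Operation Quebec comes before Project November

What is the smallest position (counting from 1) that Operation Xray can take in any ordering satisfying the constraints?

Working backwards through the constraints from Operation Xray, its full set of required predecessors is Task Echo, Project Kilo, Task Juliet — 3 of them.
So at minimum 3 operations come before Operation Xray, putting Operation Xray no earlier than position 4. That position is achievable by scheduling exactly those predecessors first.

4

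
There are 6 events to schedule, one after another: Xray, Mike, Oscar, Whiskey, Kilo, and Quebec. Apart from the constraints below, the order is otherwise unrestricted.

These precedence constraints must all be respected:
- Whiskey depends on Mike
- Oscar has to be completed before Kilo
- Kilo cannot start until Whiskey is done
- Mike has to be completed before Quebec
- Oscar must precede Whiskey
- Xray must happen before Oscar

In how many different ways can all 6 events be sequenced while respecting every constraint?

12

The events with no prerequisites are Xray, Mike; any of them can be placed first.
Systematically extending each partial ordering one event at a time and counting, there are 12 complete orderings.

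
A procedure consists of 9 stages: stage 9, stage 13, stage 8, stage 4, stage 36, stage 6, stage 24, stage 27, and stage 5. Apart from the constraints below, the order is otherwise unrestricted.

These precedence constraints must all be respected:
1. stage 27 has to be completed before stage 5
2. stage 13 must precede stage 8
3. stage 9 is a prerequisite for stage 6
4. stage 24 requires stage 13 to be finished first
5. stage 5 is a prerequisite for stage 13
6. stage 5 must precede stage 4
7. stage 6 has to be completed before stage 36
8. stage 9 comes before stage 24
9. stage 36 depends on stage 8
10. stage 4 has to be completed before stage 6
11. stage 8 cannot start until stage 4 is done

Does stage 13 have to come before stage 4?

No

Stage 13 and stage 4 are not related by any chain of constraints.
There exist valid orderings with stage 4 before stage 13, so stage 13 is not required to come first.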